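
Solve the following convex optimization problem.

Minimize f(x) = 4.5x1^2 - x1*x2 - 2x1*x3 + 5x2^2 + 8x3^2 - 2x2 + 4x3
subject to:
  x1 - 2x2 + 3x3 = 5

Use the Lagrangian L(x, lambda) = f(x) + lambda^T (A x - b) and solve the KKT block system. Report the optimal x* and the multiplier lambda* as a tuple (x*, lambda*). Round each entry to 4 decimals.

Form the Lagrangian:
  L(x, lambda) = (1/2) x^T Q x + c^T x + lambda^T (A x - b)
Stationarity (grad_x L = 0): Q x + c + A^T lambda = 0.
Primal feasibility: A x = b.

This gives the KKT block system:
  [ Q   A^T ] [ x     ]   [-c ]
  [ A    0  ] [ lambda ] = [ b ]

Solving the linear system:
  x*      = (0.7147, -0.8319, 0.8738)
  lambda* = (-5.5171)
  f(x*)   = 16.3722

x* = (0.7147, -0.8319, 0.8738), lambda* = (-5.5171)


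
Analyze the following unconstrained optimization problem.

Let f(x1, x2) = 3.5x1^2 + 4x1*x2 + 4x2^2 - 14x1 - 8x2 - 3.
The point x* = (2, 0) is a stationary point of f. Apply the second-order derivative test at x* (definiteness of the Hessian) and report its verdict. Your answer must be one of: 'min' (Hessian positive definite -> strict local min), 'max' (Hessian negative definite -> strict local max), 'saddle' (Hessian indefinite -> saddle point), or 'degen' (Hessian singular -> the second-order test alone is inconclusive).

Compute the Hessian H = grad^2 f:
  H = [[7, 4], [4, 8]]
Verify stationarity: grad f(x*) = H x* + g = (0, 0).
Eigenvalues of H: 3.4689, 11.5311.
Both eigenvalues > 0, so H is positive definite -> x* is a strict local min.

min


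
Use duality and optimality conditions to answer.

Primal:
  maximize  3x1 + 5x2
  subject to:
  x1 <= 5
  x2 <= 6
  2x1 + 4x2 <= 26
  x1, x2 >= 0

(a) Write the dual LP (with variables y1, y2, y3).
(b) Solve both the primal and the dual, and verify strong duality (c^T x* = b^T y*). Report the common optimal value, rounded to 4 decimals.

The standard primal-dual pair for 'max c^T x s.t. A x <= b, x >= 0' is:
  Dual:  min b^T y  s.t.  A^T y >= c,  y >= 0.

So the dual LP is:
  minimize  5y1 + 6y2 + 26y3
  subject to:
    y1 + 2y3 >= 3
    y2 + 4y3 >= 5
    y1, y2, y3 >= 0

Solving the primal: x* = (5, 4).
  primal value c^T x* = 35.
Solving the dual: y* = (0.5, 0, 1.25).
  dual value b^T y* = 35.
Strong duality: c^T x* = b^T y*. Confirmed.

35


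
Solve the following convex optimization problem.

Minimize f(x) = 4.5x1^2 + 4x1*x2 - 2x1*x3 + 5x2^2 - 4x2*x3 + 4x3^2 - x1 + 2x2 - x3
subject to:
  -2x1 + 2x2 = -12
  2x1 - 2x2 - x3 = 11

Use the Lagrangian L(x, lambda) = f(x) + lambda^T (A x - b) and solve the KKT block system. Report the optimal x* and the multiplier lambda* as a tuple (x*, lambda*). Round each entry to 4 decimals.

Form the Lagrangian:
  L(x, lambda) = (1/2) x^T Q x + c^T x + lambda^T (A x - b)
Stationarity (grad_x L = 0): Q x + c + A^T lambda = 0.
Primal feasibility: A x = b.

This gives the KKT block system:
  [ Q   A^T ] [ x     ]   [-c ]
  [ A    0  ] [ lambda ] = [ b ]

Solving the linear system:
  x*      = (3.2963, -2.7037, 1)
  lambda* = (19.1481, 11.2222)
  f(x*)   = 48.3148

x* = (3.2963, -2.7037, 1), lambda* = (19.1481, 11.2222)


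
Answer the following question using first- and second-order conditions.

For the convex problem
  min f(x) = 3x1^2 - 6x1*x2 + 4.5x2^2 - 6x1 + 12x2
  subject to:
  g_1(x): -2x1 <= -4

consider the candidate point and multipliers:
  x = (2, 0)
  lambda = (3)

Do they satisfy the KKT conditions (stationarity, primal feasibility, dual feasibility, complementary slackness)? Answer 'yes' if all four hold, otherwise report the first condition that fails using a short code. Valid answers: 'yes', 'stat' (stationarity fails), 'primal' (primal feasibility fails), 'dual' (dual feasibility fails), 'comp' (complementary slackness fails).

Gradient of f: grad f(x) = Q x + c = (6, 0)
Constraint values g_i(x) = a_i^T x - b_i:
  g_1((2, 0)) = 0
Stationarity residual: grad f(x) + sum_i lambda_i a_i = (0, 0)
  -> stationarity OK
Primal feasibility (all g_i <= 0): OK
Dual feasibility (all lambda_i >= 0): OK
Complementary slackness (lambda_i * g_i(x) = 0 for all i): OK

Verdict: yes, KKT holds.

yes


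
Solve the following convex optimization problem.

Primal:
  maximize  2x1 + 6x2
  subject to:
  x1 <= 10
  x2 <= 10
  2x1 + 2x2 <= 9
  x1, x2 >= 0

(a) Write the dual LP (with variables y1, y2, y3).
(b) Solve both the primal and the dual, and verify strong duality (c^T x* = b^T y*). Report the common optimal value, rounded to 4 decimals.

The standard primal-dual pair for 'max c^T x s.t. A x <= b, x >= 0' is:
  Dual:  min b^T y  s.t.  A^T y >= c,  y >= 0.

So the dual LP is:
  minimize  10y1 + 10y2 + 9y3
  subject to:
    y1 + 2y3 >= 2
    y2 + 2y3 >= 6
    y1, y2, y3 >= 0

Solving the primal: x* = (0, 4.5).
  primal value c^T x* = 27.
Solving the dual: y* = (0, 0, 3).
  dual value b^T y* = 27.
Strong duality: c^T x* = b^T y*. Confirmed.

27


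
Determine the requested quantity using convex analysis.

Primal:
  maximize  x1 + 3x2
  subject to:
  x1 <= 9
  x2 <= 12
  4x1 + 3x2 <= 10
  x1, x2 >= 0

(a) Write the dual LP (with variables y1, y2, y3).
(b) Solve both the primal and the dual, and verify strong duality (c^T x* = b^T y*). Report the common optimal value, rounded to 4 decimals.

The standard primal-dual pair for 'max c^T x s.t. A x <= b, x >= 0' is:
  Dual:  min b^T y  s.t.  A^T y >= c,  y >= 0.

So the dual LP is:
  minimize  9y1 + 12y2 + 10y3
  subject to:
    y1 + 4y3 >= 1
    y2 + 3y3 >= 3
    y1, y2, y3 >= 0

Solving the primal: x* = (0, 3.3333).
  primal value c^T x* = 10.
Solving the dual: y* = (0, 0, 1).
  dual value b^T y* = 10.
Strong duality: c^T x* = b^T y*. Confirmed.

10


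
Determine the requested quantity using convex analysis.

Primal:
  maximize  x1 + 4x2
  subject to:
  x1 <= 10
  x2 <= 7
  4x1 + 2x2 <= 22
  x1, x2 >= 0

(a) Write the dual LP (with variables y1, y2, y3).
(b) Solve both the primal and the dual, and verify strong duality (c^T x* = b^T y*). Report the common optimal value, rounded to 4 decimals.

The standard primal-dual pair for 'max c^T x s.t. A x <= b, x >= 0' is:
  Dual:  min b^T y  s.t.  A^T y >= c,  y >= 0.

So the dual LP is:
  minimize  10y1 + 7y2 + 22y3
  subject to:
    y1 + 4y3 >= 1
    y2 + 2y3 >= 4
    y1, y2, y3 >= 0

Solving the primal: x* = (2, 7).
  primal value c^T x* = 30.
Solving the dual: y* = (0, 3.5, 0.25).
  dual value b^T y* = 30.
Strong duality: c^T x* = b^T y*. Confirmed.

30


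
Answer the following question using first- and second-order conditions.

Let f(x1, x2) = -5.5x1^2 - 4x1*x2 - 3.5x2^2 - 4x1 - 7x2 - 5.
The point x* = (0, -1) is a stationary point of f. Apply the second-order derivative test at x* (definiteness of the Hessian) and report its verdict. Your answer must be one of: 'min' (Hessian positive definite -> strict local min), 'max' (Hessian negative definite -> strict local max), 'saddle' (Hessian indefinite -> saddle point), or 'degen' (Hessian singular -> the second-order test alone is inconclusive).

Compute the Hessian H = grad^2 f:
  H = [[-11, -4], [-4, -7]]
Verify stationarity: grad f(x*) = H x* + g = (0, 0).
Eigenvalues of H: -13.4721, -4.5279.
Both eigenvalues < 0, so H is negative definite -> x* is a strict local max.

max


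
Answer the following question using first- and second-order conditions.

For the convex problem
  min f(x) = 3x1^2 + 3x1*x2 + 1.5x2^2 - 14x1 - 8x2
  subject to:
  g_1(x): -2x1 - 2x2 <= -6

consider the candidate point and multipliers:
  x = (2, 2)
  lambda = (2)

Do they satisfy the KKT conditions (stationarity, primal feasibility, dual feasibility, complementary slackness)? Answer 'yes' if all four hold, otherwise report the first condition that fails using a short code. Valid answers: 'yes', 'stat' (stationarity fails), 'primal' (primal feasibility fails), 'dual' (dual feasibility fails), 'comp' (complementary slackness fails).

Gradient of f: grad f(x) = Q x + c = (4, 4)
Constraint values g_i(x) = a_i^T x - b_i:
  g_1((2, 2)) = -2
Stationarity residual: grad f(x) + sum_i lambda_i a_i = (0, 0)
  -> stationarity OK
Primal feasibility (all g_i <= 0): OK
Dual feasibility (all lambda_i >= 0): OK
Complementary slackness (lambda_i * g_i(x) = 0 for all i): FAILS

Verdict: the first failing condition is complementary_slackness -> comp.

comp


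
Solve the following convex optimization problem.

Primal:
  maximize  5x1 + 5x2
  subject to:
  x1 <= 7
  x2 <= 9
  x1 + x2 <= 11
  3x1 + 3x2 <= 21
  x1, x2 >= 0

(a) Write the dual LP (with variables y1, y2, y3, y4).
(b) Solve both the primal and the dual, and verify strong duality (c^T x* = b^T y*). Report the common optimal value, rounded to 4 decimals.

The standard primal-dual pair for 'max c^T x s.t. A x <= b, x >= 0' is:
  Dual:  min b^T y  s.t.  A^T y >= c,  y >= 0.

So the dual LP is:
  minimize  7y1 + 9y2 + 11y3 + 21y4
  subject to:
    y1 + y3 + 3y4 >= 5
    y2 + y3 + 3y4 >= 5
    y1, y2, y3, y4 >= 0

Solving the primal: x* = (0, 7).
  primal value c^T x* = 35.
Solving the dual: y* = (0, 0, 0, 1.6667).
  dual value b^T y* = 35.
Strong duality: c^T x* = b^T y*. Confirmed.

35


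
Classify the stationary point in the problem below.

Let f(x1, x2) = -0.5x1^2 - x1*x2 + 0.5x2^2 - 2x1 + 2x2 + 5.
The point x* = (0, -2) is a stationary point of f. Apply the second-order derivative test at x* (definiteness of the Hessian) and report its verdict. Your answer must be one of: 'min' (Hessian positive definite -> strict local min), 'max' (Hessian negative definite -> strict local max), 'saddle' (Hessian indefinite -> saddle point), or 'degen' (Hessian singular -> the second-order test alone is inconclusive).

Compute the Hessian H = grad^2 f:
  H = [[-1, -1], [-1, 1]]
Verify stationarity: grad f(x*) = H x* + g = (0, 0).
Eigenvalues of H: -1.4142, 1.4142.
Eigenvalues have mixed signs, so H is indefinite -> x* is a saddle point.

saddle


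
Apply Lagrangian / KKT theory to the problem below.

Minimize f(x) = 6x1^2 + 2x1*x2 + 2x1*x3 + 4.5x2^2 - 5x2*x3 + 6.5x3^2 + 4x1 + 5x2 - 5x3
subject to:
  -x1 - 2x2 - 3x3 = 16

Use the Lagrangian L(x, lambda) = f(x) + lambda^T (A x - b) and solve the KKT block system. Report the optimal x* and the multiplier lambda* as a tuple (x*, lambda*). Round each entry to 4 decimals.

Form the Lagrangian:
  L(x, lambda) = (1/2) x^T Q x + c^T x + lambda^T (A x - b)
Stationarity (grad_x L = 0): Q x + c + A^T lambda = 0.
Primal feasibility: A x = b.

This gives the KKT block system:
  [ Q   A^T ] [ x     ]   [-c ]
  [ A    0  ] [ lambda ] = [ b ]

Solving the linear system:
  x*      = (0.1539, -3.825, -2.8346)
  lambda* = (-7.4723)
  f(x*)   = 57.6099

x* = (0.1539, -3.825, -2.8346), lambda* = (-7.4723)


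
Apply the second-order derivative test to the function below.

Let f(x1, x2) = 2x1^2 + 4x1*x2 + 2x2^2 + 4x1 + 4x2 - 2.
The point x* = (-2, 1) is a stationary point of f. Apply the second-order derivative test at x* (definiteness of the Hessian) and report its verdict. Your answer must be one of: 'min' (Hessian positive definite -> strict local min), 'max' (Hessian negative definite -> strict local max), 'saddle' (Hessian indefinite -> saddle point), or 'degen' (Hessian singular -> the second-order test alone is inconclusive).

Compute the Hessian H = grad^2 f:
  H = [[4, 4], [4, 4]]
Verify stationarity: grad f(x*) = H x* + g = (0, 0).
Eigenvalues of H: 0, 8.
H has a zero eigenvalue (singular; positive semidefinite but not definite), so H is neither positive definite, negative definite, nor indefinite. The second-order test alone is inconclusive -> degen.
(Indeed, f is constant along the null direction of H through x*, so x* is not a strict local extremum.)

degen


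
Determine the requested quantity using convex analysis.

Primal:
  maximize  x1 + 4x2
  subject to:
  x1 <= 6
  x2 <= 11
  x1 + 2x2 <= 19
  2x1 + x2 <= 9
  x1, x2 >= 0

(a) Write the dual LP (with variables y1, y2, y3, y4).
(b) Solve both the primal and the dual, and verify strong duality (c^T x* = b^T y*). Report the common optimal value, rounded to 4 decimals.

The standard primal-dual pair for 'max c^T x s.t. A x <= b, x >= 0' is:
  Dual:  min b^T y  s.t.  A^T y >= c,  y >= 0.

So the dual LP is:
  minimize  6y1 + 11y2 + 19y3 + 9y4
  subject to:
    y1 + y3 + 2y4 >= 1
    y2 + 2y3 + y4 >= 4
    y1, y2, y3, y4 >= 0

Solving the primal: x* = (0, 9).
  primal value c^T x* = 36.
Solving the dual: y* = (0, 0, 0, 4).
  dual value b^T y* = 36.
Strong duality: c^T x* = b^T y*. Confirmed.

36


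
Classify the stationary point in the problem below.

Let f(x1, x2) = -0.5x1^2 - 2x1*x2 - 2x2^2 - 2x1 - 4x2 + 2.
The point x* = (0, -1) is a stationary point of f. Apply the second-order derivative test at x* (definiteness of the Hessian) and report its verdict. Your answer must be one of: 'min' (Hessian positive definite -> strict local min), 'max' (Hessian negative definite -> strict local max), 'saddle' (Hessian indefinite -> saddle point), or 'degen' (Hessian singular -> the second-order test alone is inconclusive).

Compute the Hessian H = grad^2 f:
  H = [[-1, -2], [-2, -4]]
Verify stationarity: grad f(x*) = H x* + g = (0, 0).
Eigenvalues of H: -5, 0.
H has a zero eigenvalue (singular; negative semidefinite but not definite), so H is neither positive definite, negative definite, nor indefinite. The second-order test alone is inconclusive -> degen.
(Indeed, f is constant along the null direction of H through x*, so x* is not a strict local extremum.)

degen


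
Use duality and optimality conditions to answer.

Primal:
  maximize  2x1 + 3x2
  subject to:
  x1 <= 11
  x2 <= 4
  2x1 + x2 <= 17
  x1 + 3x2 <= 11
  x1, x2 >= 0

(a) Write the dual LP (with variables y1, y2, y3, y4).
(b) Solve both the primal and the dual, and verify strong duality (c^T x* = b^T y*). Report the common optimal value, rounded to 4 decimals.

The standard primal-dual pair for 'max c^T x s.t. A x <= b, x >= 0' is:
  Dual:  min b^T y  s.t.  A^T y >= c,  y >= 0.

So the dual LP is:
  minimize  11y1 + 4y2 + 17y3 + 11y4
  subject to:
    y1 + 2y3 + y4 >= 2
    y2 + y3 + 3y4 >= 3
    y1, y2, y3, y4 >= 0

Solving the primal: x* = (8, 1).
  primal value c^T x* = 19.
Solving the dual: y* = (0, 0, 0.6, 0.8).
  dual value b^T y* = 19.
Strong duality: c^T x* = b^T y*. Confirmed.

19


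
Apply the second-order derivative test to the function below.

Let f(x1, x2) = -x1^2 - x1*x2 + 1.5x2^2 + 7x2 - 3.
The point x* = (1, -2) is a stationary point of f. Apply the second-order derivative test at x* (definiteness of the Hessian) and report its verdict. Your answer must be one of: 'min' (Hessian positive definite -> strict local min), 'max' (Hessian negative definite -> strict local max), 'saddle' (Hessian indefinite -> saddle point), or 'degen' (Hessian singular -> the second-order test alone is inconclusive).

Compute the Hessian H = grad^2 f:
  H = [[-2, -1], [-1, 3]]
Verify stationarity: grad f(x*) = H x* + g = (0, 0).
Eigenvalues of H: -2.1926, 3.1926.
Eigenvalues have mixed signs, so H is indefinite -> x* is a saddle point.

saddle


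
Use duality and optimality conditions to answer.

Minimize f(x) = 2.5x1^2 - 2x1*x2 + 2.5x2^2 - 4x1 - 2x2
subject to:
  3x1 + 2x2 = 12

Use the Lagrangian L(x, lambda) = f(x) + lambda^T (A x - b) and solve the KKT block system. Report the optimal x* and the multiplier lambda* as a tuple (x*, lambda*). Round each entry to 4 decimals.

Form the Lagrangian:
  L(x, lambda) = (1/2) x^T Q x + c^T x + lambda^T (A x - b)
Stationarity (grad_x L = 0): Q x + c + A^T lambda = 0.
Primal feasibility: A x = b.

This gives the KKT block system:
  [ Q   A^T ] [ x     ]   [-c ]
  [ A    0  ] [ lambda ] = [ b ]

Solving the linear system:
  x*      = (2.6067, 2.0899)
  lambda* = (-1.618)
  f(x*)   = 2.4045

x* = (2.6067, 2.0899), lambda* = (-1.618)


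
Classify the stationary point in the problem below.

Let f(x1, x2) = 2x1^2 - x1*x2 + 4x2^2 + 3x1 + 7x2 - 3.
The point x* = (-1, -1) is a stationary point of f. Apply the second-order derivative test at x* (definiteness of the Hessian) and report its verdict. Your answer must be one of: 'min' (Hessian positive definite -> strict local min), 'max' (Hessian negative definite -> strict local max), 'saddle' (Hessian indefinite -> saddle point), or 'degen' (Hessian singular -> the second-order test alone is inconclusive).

Compute the Hessian H = grad^2 f:
  H = [[4, -1], [-1, 8]]
Verify stationarity: grad f(x*) = H x* + g = (0, 0).
Eigenvalues of H: 3.7639, 8.2361.
Both eigenvalues > 0, so H is positive definite -> x* is a strict local min.

min


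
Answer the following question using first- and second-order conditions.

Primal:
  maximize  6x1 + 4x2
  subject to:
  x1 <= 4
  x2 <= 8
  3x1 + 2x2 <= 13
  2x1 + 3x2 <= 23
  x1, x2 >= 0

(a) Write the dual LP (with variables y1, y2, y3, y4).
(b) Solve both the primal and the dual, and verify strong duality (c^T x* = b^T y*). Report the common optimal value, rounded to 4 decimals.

The standard primal-dual pair for 'max c^T x s.t. A x <= b, x >= 0' is:
  Dual:  min b^T y  s.t.  A^T y >= c,  y >= 0.

So the dual LP is:
  minimize  4y1 + 8y2 + 13y3 + 23y4
  subject to:
    y1 + 3y3 + 2y4 >= 6
    y2 + 2y3 + 3y4 >= 4
    y1, y2, y3, y4 >= 0

Solving the primal: x* = (4, 0.5).
  primal value c^T x* = 26.
Solving the dual: y* = (0, 0, 2, 0).
  dual value b^T y* = 26.
Strong duality: c^T x* = b^T y*. Confirmed.

26


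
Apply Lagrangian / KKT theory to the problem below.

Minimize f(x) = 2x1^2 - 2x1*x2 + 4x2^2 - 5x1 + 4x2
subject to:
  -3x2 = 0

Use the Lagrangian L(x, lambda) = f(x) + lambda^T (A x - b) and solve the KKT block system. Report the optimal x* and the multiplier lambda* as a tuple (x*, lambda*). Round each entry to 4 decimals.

Form the Lagrangian:
  L(x, lambda) = (1/2) x^T Q x + c^T x + lambda^T (A x - b)
Stationarity (grad_x L = 0): Q x + c + A^T lambda = 0.
Primal feasibility: A x = b.

This gives the KKT block system:
  [ Q   A^T ] [ x     ]   [-c ]
  [ A    0  ] [ lambda ] = [ b ]

Solving the linear system:
  x*      = (1.25, 0)
  lambda* = (0.5)
  f(x*)   = -3.125

x* = (1.25, 0), lambda* = (0.5)


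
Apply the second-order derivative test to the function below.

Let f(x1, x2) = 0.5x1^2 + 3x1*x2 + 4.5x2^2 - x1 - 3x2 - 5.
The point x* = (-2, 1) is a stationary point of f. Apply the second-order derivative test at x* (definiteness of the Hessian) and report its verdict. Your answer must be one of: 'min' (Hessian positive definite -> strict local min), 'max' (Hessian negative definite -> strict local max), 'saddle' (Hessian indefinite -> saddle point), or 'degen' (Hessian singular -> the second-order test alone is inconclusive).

Compute the Hessian H = grad^2 f:
  H = [[1, 3], [3, 9]]
Verify stationarity: grad f(x*) = H x* + g = (0, 0).
Eigenvalues of H: 0, 10.
H has a zero eigenvalue (singular; positive semidefinite but not definite), so H is neither positive definite, negative definite, nor indefinite. The second-order test alone is inconclusive -> degen.
(Indeed, f is constant along the null direction of H through x*, so x* is not a strict local extremum.)

degen


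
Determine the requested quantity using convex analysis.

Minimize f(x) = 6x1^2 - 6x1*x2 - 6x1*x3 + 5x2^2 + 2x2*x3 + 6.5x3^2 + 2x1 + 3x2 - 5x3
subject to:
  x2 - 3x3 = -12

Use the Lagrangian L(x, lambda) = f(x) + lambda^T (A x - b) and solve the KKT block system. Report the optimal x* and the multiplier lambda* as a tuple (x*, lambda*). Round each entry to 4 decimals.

Form the Lagrangian:
  L(x, lambda) = (1/2) x^T Q x + c^T x + lambda^T (A x - b)
Stationarity (grad_x L = 0): Q x + c + A^T lambda = 0.
Primal feasibility: A x = b.

This gives the KKT block system:
  [ Q   A^T ] [ x     ]   [-c ]
  [ A    0  ] [ lambda ] = [ b ]

Solving the linear system:
  x*      = (0.7587, -1.6119, 3.4627)
  lambda* = (10.7463)
  f(x*)   = 54.1617

x* = (0.7587, -1.6119, 3.4627), lambda* = (10.7463)


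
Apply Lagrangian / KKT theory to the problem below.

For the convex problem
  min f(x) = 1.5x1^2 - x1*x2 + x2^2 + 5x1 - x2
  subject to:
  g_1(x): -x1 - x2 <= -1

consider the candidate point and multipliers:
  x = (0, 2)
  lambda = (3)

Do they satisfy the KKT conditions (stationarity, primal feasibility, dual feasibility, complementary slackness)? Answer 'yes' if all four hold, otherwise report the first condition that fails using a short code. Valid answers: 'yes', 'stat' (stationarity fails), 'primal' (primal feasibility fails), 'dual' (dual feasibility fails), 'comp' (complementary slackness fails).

Gradient of f: grad f(x) = Q x + c = (3, 3)
Constraint values g_i(x) = a_i^T x - b_i:
  g_1((0, 2)) = -1
Stationarity residual: grad f(x) + sum_i lambda_i a_i = (0, 0)
  -> stationarity OK
Primal feasibility (all g_i <= 0): OK
Dual feasibility (all lambda_i >= 0): OK
Complementary slackness (lambda_i * g_i(x) = 0 for all i): FAILS

Verdict: the first failing condition is complementary_slackness -> comp.

comp


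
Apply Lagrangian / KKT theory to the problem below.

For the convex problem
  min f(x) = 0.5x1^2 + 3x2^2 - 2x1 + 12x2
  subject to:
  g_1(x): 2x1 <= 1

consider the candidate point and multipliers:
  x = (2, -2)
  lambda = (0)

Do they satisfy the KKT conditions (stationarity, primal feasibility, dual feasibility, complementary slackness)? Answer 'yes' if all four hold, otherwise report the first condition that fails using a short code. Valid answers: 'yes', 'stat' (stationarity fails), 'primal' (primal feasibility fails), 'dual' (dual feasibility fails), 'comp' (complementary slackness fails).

Gradient of f: grad f(x) = Q x + c = (0, 0)
Constraint values g_i(x) = a_i^T x - b_i:
  g_1((2, -2)) = 3
Stationarity residual: grad f(x) + sum_i lambda_i a_i = (0, 0)
  -> stationarity OK
Primal feasibility (all g_i <= 0): FAILS
Dual feasibility (all lambda_i >= 0): OK
Complementary slackness (lambda_i * g_i(x) = 0 for all i): OK

Verdict: the first failing condition is primal_feasibility -> primal.

primal


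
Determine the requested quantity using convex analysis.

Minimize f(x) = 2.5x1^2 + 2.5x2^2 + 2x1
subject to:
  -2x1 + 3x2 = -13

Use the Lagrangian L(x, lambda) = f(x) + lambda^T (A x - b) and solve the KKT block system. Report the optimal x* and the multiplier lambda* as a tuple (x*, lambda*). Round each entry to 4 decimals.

Form the Lagrangian:
  L(x, lambda) = (1/2) x^T Q x + c^T x + lambda^T (A x - b)
Stationarity (grad_x L = 0): Q x + c + A^T lambda = 0.
Primal feasibility: A x = b.

This gives the KKT block system:
  [ Q   A^T ] [ x     ]   [-c ]
  [ A    0  ] [ lambda ] = [ b ]

Solving the linear system:
  x*      = (1.7231, -3.1846)
  lambda* = (5.3077)
  f(x*)   = 36.2231

x* = (1.7231, -3.1846), lambda* = (5.3077)


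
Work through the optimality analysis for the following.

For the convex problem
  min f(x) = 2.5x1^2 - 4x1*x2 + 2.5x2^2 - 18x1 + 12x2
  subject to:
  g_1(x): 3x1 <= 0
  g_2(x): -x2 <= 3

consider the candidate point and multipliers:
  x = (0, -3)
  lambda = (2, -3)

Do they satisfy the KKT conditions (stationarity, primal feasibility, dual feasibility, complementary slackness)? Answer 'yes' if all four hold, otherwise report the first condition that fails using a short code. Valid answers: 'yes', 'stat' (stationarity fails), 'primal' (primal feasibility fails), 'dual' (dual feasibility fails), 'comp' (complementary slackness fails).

Gradient of f: grad f(x) = Q x + c = (-6, -3)
Constraint values g_i(x) = a_i^T x - b_i:
  g_1((0, -3)) = 0
  g_2((0, -3)) = 0
Stationarity residual: grad f(x) + sum_i lambda_i a_i = (0, 0)
  -> stationarity OK
Primal feasibility (all g_i <= 0): OK
Dual feasibility (all lambda_i >= 0): FAILS
Complementary slackness (lambda_i * g_i(x) = 0 for all i): OK

Verdict: the first failing condition is dual_feasibility -> dual.

dual


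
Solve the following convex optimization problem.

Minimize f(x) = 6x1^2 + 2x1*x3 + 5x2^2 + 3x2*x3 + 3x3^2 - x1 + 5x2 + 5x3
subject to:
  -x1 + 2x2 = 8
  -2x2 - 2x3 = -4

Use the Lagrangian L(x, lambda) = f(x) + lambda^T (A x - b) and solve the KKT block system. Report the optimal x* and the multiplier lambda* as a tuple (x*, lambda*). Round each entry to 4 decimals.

Form the Lagrangian:
  L(x, lambda) = (1/2) x^T Q x + c^T x + lambda^T (A x - b)
Stationarity (grad_x L = 0): Q x + c + A^T lambda = 0.
Primal feasibility: A x = b.

This gives the KKT block system:
  [ Q   A^T ] [ x     ]   [-c ]
  [ A    0  ] [ lambda ] = [ b ]

Solving the linear system:
  x*      = (-0.96, 3.52, -1.52)
  lambda* = (-15.56, 2.26)
  f(x*)   = 72.24

x* = (-0.96, 3.52, -1.52), lambda* = (-15.56, 2.26)


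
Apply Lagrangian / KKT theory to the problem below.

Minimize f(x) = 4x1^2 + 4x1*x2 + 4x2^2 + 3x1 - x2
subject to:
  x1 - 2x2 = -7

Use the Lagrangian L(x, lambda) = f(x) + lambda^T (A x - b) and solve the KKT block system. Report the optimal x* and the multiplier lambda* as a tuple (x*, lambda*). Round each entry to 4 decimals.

Form the Lagrangian:
  L(x, lambda) = (1/2) x^T Q x + c^T x + lambda^T (A x - b)
Stationarity (grad_x L = 0): Q x + c + A^T lambda = 0.
Primal feasibility: A x = b.

This gives the KKT block system:
  [ Q   A^T ] [ x     ]   [-c ]
  [ A    0  ] [ lambda ] = [ b ]

Solving the linear system:
  x*      = (-2.1786, 2.4107)
  lambda* = (4.7857)
  f(x*)   = 12.2768

x* = (-2.1786, 2.4107), lambda* = (4.7857)


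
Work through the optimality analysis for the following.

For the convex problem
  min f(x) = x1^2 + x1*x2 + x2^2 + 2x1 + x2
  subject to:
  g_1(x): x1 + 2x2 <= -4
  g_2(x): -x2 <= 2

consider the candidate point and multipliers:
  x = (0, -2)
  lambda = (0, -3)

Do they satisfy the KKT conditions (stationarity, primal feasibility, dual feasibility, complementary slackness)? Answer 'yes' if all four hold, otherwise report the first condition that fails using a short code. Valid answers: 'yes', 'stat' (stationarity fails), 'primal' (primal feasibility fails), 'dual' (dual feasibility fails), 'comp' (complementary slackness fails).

Gradient of f: grad f(x) = Q x + c = (0, -3)
Constraint values g_i(x) = a_i^T x - b_i:
  g_1((0, -2)) = 0
  g_2((0, -2)) = 0
Stationarity residual: grad f(x) + sum_i lambda_i a_i = (0, 0)
  -> stationarity OK
Primal feasibility (all g_i <= 0): OK
Dual feasibility (all lambda_i >= 0): FAILS
Complementary slackness (lambda_i * g_i(x) = 0 for all i): OK

Verdict: the first failing condition is dual_feasibility -> dual.

dual


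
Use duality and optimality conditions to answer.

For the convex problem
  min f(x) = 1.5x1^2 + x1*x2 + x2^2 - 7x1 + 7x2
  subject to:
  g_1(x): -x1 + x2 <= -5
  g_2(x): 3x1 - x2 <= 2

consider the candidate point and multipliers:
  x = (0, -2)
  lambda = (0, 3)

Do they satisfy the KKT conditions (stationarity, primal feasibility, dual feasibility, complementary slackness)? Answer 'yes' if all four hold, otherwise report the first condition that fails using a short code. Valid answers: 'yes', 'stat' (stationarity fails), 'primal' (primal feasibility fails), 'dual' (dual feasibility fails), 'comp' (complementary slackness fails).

Gradient of f: grad f(x) = Q x + c = (-9, 3)
Constraint values g_i(x) = a_i^T x - b_i:
  g_1((0, -2)) = 3
  g_2((0, -2)) = 0
Stationarity residual: grad f(x) + sum_i lambda_i a_i = (0, 0)
  -> stationarity OK
Primal feasibility (all g_i <= 0): FAILS
Dual feasibility (all lambda_i >= 0): OK
Complementary slackness (lambda_i * g_i(x) = 0 for all i): OK

Verdict: the first failing condition is primal_feasibility -> primal.

primal


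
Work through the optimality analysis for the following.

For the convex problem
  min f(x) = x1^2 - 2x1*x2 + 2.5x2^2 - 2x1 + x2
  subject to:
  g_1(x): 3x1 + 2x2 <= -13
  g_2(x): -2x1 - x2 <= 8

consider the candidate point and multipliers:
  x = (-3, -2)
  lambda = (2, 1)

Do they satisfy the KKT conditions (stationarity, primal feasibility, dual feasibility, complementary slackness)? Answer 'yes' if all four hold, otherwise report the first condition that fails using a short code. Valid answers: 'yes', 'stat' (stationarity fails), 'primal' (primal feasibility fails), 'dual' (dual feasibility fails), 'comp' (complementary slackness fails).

Gradient of f: grad f(x) = Q x + c = (-4, -3)
Constraint values g_i(x) = a_i^T x - b_i:
  g_1((-3, -2)) = 0
  g_2((-3, -2)) = 0
Stationarity residual: grad f(x) + sum_i lambda_i a_i = (0, 0)
  -> stationarity OK
Primal feasibility (all g_i <= 0): OK
Dual feasibility (all lambda_i >= 0): OK
Complementary slackness (lambda_i * g_i(x) = 0 for all i): OK

Verdict: yes, KKT holds.

yes


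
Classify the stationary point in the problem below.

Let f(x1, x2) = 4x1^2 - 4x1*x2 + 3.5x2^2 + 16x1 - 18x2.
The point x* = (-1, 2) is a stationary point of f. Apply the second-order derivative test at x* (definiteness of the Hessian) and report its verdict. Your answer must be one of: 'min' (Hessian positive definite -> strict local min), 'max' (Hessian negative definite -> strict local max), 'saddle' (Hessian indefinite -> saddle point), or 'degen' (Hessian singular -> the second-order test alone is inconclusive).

Compute the Hessian H = grad^2 f:
  H = [[8, -4], [-4, 7]]
Verify stationarity: grad f(x*) = H x* + g = (0, 0).
Eigenvalues of H: 3.4689, 11.5311.
Both eigenvalues > 0, so H is positive definite -> x* is a strict local min.

min


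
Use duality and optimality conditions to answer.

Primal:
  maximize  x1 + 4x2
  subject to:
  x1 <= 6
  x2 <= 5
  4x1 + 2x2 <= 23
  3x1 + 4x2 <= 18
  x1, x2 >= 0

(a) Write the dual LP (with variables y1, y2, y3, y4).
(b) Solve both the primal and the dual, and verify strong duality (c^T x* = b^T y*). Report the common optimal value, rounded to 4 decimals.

The standard primal-dual pair for 'max c^T x s.t. A x <= b, x >= 0' is:
  Dual:  min b^T y  s.t.  A^T y >= c,  y >= 0.

So the dual LP is:
  minimize  6y1 + 5y2 + 23y3 + 18y4
  subject to:
    y1 + 4y3 + 3y4 >= 1
    y2 + 2y3 + 4y4 >= 4
    y1, y2, y3, y4 >= 0

Solving the primal: x* = (0, 4.5).
  primal value c^T x* = 18.
Solving the dual: y* = (0, 0, 0, 1).
  dual value b^T y* = 18.
Strong duality: c^T x* = b^T y*. Confirmed.

18


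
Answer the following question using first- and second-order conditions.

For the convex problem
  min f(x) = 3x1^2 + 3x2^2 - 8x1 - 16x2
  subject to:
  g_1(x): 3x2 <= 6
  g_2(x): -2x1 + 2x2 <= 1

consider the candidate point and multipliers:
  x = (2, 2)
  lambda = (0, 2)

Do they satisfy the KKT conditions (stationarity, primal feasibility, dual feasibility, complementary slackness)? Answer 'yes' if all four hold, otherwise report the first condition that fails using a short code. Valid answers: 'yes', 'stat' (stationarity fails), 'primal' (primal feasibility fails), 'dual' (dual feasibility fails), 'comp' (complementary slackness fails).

Gradient of f: grad f(x) = Q x + c = (4, -4)
Constraint values g_i(x) = a_i^T x - b_i:
  g_1((2, 2)) = 0
  g_2((2, 2)) = -1
Stationarity residual: grad f(x) + sum_i lambda_i a_i = (0, 0)
  -> stationarity OK
Primal feasibility (all g_i <= 0): OK
Dual feasibility (all lambda_i >= 0): OK
Complementary slackness (lambda_i * g_i(x) = 0 for all i): FAILS

Verdict: the first failing condition is complementary_slackness -> comp.

comp


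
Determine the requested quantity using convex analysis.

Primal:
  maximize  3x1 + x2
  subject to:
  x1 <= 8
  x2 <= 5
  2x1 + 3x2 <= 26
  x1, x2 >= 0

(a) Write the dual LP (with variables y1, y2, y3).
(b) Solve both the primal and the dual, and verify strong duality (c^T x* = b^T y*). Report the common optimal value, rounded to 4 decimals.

The standard primal-dual pair for 'max c^T x s.t. A x <= b, x >= 0' is:
  Dual:  min b^T y  s.t.  A^T y >= c,  y >= 0.

So the dual LP is:
  minimize  8y1 + 5y2 + 26y3
  subject to:
    y1 + 2y3 >= 3
    y2 + 3y3 >= 1
    y1, y2, y3 >= 0

Solving the primal: x* = (8, 3.3333).
  primal value c^T x* = 27.3333.
Solving the dual: y* = (2.3333, 0, 0.3333).
  dual value b^T y* = 27.3333.
Strong duality: c^T x* = b^T y*. Confirmed.

27.3333


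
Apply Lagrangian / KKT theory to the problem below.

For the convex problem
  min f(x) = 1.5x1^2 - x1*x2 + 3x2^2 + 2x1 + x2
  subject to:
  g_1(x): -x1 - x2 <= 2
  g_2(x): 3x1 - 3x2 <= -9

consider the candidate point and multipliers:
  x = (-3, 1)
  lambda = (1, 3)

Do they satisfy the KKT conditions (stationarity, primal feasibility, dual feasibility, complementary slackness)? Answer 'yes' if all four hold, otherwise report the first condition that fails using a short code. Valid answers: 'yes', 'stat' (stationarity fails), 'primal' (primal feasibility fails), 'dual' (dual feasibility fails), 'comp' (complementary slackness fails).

Gradient of f: grad f(x) = Q x + c = (-8, 10)
Constraint values g_i(x) = a_i^T x - b_i:
  g_1((-3, 1)) = 0
  g_2((-3, 1)) = -3
Stationarity residual: grad f(x) + sum_i lambda_i a_i = (0, 0)
  -> stationarity OK
Primal feasibility (all g_i <= 0): OK
Dual feasibility (all lambda_i >= 0): OK
Complementary slackness (lambda_i * g_i(x) = 0 for all i): FAILS

Verdict: the first failing condition is complementary_slackness -> comp.

comp


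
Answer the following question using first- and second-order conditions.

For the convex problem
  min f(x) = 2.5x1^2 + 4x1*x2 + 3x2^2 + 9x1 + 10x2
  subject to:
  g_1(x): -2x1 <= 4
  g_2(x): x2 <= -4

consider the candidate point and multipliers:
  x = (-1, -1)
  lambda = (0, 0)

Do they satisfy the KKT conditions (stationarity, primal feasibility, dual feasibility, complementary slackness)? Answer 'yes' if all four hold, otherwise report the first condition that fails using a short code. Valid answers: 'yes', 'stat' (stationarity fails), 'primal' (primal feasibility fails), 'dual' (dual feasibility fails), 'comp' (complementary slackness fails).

Gradient of f: grad f(x) = Q x + c = (0, 0)
Constraint values g_i(x) = a_i^T x - b_i:
  g_1((-1, -1)) = -2
  g_2((-1, -1)) = 3
Stationarity residual: grad f(x) + sum_i lambda_i a_i = (0, 0)
  -> stationarity OK
Primal feasibility (all g_i <= 0): FAILS
Dual feasibility (all lambda_i >= 0): OK
Complementary slackness (lambda_i * g_i(x) = 0 for all i): OK

Verdict: the first failing condition is primal_feasibility -> primal.

primal


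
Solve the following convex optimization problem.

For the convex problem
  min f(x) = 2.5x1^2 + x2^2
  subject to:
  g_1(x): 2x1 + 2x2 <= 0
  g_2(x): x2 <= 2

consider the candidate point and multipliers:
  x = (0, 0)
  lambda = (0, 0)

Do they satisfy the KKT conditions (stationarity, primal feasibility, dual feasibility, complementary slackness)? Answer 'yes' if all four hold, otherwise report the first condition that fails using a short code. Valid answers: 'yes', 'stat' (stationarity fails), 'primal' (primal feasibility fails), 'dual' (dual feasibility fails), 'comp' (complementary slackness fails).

Gradient of f: grad f(x) = Q x + c = (0, 0)
Constraint values g_i(x) = a_i^T x - b_i:
  g_1((0, 0)) = 0
  g_2((0, 0)) = -2
Stationarity residual: grad f(x) + sum_i lambda_i a_i = (0, 0)
  -> stationarity OK
Primal feasibility (all g_i <= 0): OK
Dual feasibility (all lambda_i >= 0): OK
Complementary slackness (lambda_i * g_i(x) = 0 for all i): OK

Verdict: yes, KKT holds.

yes


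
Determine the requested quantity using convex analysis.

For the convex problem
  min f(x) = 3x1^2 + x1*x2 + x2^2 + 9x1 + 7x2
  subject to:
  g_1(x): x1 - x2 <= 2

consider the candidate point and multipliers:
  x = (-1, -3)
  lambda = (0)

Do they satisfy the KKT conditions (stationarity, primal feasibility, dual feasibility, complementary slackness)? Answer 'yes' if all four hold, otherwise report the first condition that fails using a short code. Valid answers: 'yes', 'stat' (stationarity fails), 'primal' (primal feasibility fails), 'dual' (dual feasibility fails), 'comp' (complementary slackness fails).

Gradient of f: grad f(x) = Q x + c = (0, 0)
Constraint values g_i(x) = a_i^T x - b_i:
  g_1((-1, -3)) = 0
Stationarity residual: grad f(x) + sum_i lambda_i a_i = (0, 0)
  -> stationarity OK
Primal feasibility (all g_i <= 0): OK
Dual feasibility (all lambda_i >= 0): OK
Complementary slackness (lambda_i * g_i(x) = 0 for all i): OK

Verdict: yes, KKT holds.

yes


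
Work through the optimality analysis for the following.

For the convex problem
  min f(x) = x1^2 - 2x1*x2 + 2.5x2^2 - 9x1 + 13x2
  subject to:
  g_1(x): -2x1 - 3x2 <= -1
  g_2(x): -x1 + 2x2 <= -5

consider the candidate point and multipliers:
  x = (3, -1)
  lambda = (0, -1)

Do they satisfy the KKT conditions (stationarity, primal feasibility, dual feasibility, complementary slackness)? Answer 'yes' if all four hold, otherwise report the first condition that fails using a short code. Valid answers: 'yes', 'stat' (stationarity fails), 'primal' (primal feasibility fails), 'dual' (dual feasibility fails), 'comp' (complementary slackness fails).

Gradient of f: grad f(x) = Q x + c = (-1, 2)
Constraint values g_i(x) = a_i^T x - b_i:
  g_1((3, -1)) = -2
  g_2((3, -1)) = 0
Stationarity residual: grad f(x) + sum_i lambda_i a_i = (0, 0)
  -> stationarity OK
Primal feasibility (all g_i <= 0): OK
Dual feasibility (all lambda_i >= 0): FAILS
Complementary slackness (lambda_i * g_i(x) = 0 for all i): OK

Verdict: the first failing condition is dual_feasibility -> dual.

dual


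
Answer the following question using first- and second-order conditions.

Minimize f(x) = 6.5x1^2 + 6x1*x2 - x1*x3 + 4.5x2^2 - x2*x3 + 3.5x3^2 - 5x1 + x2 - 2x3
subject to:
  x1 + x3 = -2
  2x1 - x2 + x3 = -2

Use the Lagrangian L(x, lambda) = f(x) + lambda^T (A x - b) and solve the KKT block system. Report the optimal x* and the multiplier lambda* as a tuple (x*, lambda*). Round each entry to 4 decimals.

Form the Lagrangian:
  L(x, lambda) = (1/2) x^T Q x + c^T x + lambda^T (A x - b)
Stationarity (grad_x L = 0): Q x + c + A^T lambda = 0.
Primal feasibility: A x = b.

This gives the KKT block system:
  [ Q   A^T ] [ x     ]   [-c ]
  [ A    0  ] [ lambda ] = [ b ]

Solving the linear system:
  x*      = (-0.3556, -0.3556, -1.6444)
  lambda* = (15.4889, -2.6889)
  f(x*)   = 15.1556

x* = (-0.3556, -0.3556, -1.6444), lambda* = (15.4889, -2.6889)


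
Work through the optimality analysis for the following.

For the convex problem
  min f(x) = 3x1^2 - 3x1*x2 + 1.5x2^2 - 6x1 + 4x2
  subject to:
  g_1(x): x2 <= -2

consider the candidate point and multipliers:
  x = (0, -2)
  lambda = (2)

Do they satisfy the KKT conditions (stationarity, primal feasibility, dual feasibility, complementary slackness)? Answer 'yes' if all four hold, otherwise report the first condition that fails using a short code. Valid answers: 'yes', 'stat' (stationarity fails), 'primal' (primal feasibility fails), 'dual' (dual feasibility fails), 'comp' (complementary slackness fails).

Gradient of f: grad f(x) = Q x + c = (0, -2)
Constraint values g_i(x) = a_i^T x - b_i:
  g_1((0, -2)) = 0
Stationarity residual: grad f(x) + sum_i lambda_i a_i = (0, 0)
  -> stationarity OK
Primal feasibility (all g_i <= 0): OK
Dual feasibility (all lambda_i >= 0): OK
Complementary slackness (lambda_i * g_i(x) = 0 for all i): OK

Verdict: yes, KKT holds.

yes


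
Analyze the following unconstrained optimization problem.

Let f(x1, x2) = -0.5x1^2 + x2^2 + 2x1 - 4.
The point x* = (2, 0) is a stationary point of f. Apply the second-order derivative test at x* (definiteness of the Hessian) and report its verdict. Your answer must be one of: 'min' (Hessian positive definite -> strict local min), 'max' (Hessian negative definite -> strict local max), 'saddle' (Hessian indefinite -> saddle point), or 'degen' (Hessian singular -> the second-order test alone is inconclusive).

Compute the Hessian H = grad^2 f:
  H = [[-1, 0], [0, 2]]
Verify stationarity: grad f(x*) = H x* + g = (0, 0).
Eigenvalues of H: -1, 2.
Eigenvalues have mixed signs, so H is indefinite -> x* is a saddle point.

saddle


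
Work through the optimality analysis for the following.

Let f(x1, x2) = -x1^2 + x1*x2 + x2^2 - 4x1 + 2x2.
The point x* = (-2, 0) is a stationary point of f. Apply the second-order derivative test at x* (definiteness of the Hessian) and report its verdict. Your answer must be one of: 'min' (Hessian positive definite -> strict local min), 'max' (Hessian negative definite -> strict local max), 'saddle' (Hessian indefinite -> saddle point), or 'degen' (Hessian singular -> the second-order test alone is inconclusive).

Compute the Hessian H = grad^2 f:
  H = [[-2, 1], [1, 2]]
Verify stationarity: grad f(x*) = H x* + g = (0, 0).
Eigenvalues of H: -2.2361, 2.2361.
Eigenvalues have mixed signs, so H is indefinite -> x* is a saddle point.

saddle
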